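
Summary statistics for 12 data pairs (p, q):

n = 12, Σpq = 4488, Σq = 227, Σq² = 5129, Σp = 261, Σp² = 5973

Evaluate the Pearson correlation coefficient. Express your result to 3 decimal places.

-0.903

r = (nΣpq − ΣpΣq) / √[(nΣp² − (Σp)²)(nΣq² − (Σq)²)]
Numerator: 12×4488 − 261×227 = -5391
Denominator: √[(71676 − 68121)(61548 − 51529)] = √[3555 × 10019] = 5968.0436
r = -5391 / 5968.0436 ≈ -0.903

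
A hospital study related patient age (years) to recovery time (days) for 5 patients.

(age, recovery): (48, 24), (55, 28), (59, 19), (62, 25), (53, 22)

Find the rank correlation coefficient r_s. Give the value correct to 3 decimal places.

0.100

Rank age: 1, 3, 4, 5, 2
Rank recovery: 3, 5, 1, 4, 2
d = rank(age) − rank(recovery): -2, -2, 3, 1, 0; Σd² = 18
ρ = 1 − 6Σd² / [n(n²−1)] = 1 − 6×18 / (5×24) = 1 − 108/120 ≈ 0.100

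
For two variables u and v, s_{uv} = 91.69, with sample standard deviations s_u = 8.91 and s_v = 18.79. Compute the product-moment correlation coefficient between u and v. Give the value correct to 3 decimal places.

r = Cov(u,v) / (s_u · s_v) = 91.69 / (8.91 × 18.79)
  = 91.69 / 167.4189 ≈ 0.548

0.548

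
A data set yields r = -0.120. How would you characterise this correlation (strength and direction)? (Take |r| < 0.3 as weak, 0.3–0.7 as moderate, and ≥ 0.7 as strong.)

weak negative

r = -0.120 < 0 so the relationship is negative.
|r| = 0.120, which falls in the weak range.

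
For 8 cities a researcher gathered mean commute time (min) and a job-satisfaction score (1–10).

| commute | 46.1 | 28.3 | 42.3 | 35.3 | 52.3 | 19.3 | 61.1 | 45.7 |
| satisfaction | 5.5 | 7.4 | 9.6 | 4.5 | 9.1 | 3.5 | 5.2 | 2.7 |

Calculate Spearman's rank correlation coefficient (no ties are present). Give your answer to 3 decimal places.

Rank commute: 6, 2, 4, 3, 7, 1, 8, 5
Rank satisfaction: 5, 6, 8, 3, 7, 2, 4, 1
d = rank(commute) − rank(satisfaction): 1, -4, -4, 0, 0, -1, 4, 4; Σd² = 66
ρ = 1 − 6Σd² / [n(n²−1)] = 1 − 6×66 / (8×63) = 1 − 396/504 ≈ 0.214

0.214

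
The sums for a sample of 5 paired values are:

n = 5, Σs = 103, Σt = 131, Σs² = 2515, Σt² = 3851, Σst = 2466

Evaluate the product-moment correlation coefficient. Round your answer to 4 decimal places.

r = (nΣst − ΣsΣt) / √[(nΣs² − (Σs)²)(nΣt² − (Σt)²)]
Numerator: 5×2466 − 103×131 = -1163
Denominator: √[(12575 − 10609)(19255 − 17161)] = √[1966 × 2094] = 2028.9909
r = -1163 / 2028.9909 ≈ -0.5732

-0.5732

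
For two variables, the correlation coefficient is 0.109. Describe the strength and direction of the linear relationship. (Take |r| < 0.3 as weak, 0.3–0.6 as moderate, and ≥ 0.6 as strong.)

weak positive

r = 0.109 > 0 so the relationship is positive.
|r| = 0.109, which falls in the weak range.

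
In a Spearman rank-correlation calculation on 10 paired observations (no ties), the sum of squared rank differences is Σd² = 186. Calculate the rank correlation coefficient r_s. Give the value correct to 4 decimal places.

-0.1273

ρ = 1 − 6Σd² / [n(n²−1)] = 1 − 6×186 / (10×99)
  = 1 − 1116/990 = 1 − 1.12727 ≈ -0.1273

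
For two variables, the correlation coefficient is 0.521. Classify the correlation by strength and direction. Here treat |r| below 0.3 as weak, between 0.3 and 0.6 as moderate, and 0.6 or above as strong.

r = 0.521 > 0 so the relationship is positive.
|r| = 0.521, which falls in the moderate range.

moderate positive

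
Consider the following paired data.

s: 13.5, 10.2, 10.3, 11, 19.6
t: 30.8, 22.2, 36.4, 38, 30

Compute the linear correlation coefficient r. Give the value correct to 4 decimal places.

-0.1056

n = 5, Σs = 64.6, Σt = 157.4, Σs² = 897.54, Σt² = 5110.44, Σst = 2023.16
nΣst − ΣsΣt = 10115.8 − 10168.04 = -52.24
nΣs² − (Σs)² = 4487.7 − 4173.16 = 314.54; nΣt² − (Σt)² = 25552.2 − 24774.76 = 777.44
r = -52.24 / √(314.54 × 777.44) = -52.24 / 494.5058 ≈ -0.1056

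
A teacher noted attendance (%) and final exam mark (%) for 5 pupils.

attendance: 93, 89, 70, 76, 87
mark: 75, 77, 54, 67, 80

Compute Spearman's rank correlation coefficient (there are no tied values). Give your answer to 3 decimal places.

Rank attendance: 5, 4, 1, 2, 3
Rank mark: 3, 4, 1, 2, 5
d = rank(attendance) − rank(mark): 2, 0, 0, 0, -2; Σd² = 8
ρ = 1 − 6Σd² / [n(n²−1)] = 1 − 6×8 / (5×24) = 1 − 48/120 ≈ 0.600

0.600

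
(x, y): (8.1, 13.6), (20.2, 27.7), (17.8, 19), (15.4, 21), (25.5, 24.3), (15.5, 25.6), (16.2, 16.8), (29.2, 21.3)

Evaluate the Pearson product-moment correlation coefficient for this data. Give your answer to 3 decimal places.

0.523

n = 8, Σx = 147.9, Σy = 169.3, Σx² = 3033.23, Σy² = 3736.03, Σxy = 3241.87
nΣxy − ΣxΣy = 25934.96 − 25039.47 = 895.49
nΣx² − (Σx)² = 24265.84 − 21874.41 = 2391.43; nΣy² − (Σy)² = 29888.24 − 28662.49 = 1225.75
r = 895.49 / √(2391.43 × 1225.75) = 895.49 / 1712.1026 ≈ 0.523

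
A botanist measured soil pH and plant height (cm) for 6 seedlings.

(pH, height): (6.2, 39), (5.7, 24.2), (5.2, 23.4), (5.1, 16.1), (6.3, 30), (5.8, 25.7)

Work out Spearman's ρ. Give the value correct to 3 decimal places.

Rank pH: 5, 3, 2, 1, 6, 4
Rank height: 6, 3, 2, 1, 5, 4
d = rank(pH) − rank(height): -1, 0, 0, 0, 1, 0; Σd² = 2
ρ = 1 − 6Σd² / [n(n²−1)] = 1 − 6×2 / (6×35) = 1 − 12/210 ≈ 0.943

0.943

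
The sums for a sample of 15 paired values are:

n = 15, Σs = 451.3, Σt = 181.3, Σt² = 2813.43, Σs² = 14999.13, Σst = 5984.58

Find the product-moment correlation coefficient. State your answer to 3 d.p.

r = (nΣst − ΣsΣt) / √[(nΣs² − (Σs)²)(nΣt² − (Σt)²)]
Numerator: 15×5984.58 − 451.3×181.3 = 7948.01
Denominator: √[(224986.95 − 203671.69)(42201.45 − 32869.69)] = √[21315.26 × 9331.76] = 14103.5063
r = 7948.01 / 14103.5063 ≈ 0.564

0.564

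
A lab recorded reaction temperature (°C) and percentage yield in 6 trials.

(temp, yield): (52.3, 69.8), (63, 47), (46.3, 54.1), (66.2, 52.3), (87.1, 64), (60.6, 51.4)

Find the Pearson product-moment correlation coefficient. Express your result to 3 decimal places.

0.127

n = 6, Σx = 375.5, Σy = 338.6, Σx² = 24489.19, Σy² = 19481.1, Σxy = 21267.87
nΣxy − ΣxΣy = 127607.22 − 127144.3 = 462.92
nΣx² − (Σx)² = 146935.14 − 141000.25 = 5934.89; nΣy² − (Σy)² = 116886.6 − 114649.96 = 2236.64
r = 462.92 / √(5934.89 × 2236.64) = 462.92 / 3643.3793 ≈ 0.127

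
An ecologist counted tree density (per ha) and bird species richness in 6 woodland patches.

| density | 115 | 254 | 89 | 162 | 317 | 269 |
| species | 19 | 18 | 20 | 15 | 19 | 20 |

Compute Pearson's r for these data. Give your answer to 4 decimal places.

0.0685

n = 6, Σx = 1206, Σy = 111, Σx² = 284756, Σy² = 2071, Σxy = 22370
nΣxy − ΣxΣy = 134220 − 133866 = 354
nΣx² − (Σx)² = 1708536 − 1454436 = 254100; nΣy² − (Σy)² = 12426 − 12321 = 105
r = 354 / √(254100 × 105) = 354 / 5165.3170 ≈ 0.0685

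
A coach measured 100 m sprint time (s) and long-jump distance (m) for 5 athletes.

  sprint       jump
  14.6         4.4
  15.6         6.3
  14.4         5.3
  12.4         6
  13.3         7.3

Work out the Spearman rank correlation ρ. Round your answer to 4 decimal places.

-0.2000

Rank sprint: 4, 5, 3, 1, 2
Rank jump: 1, 4, 2, 3, 5
d = rank(sprint) − rank(jump): 3, 1, 1, -2, -3; Σd² = 24
ρ = 1 − 6Σd² / [n(n²−1)] = 1 − 6×24 / (5×24) = 1 − 144/120 ≈ -0.2000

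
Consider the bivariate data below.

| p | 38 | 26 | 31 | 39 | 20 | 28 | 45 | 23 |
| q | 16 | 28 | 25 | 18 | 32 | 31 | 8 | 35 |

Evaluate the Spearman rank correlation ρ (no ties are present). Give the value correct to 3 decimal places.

Rank p: 6, 3, 5, 7, 1, 4, 8, 2
Rank q: 2, 5, 4, 3, 7, 6, 1, 8
d = rank(p) − rank(q): 4, -2, 1, 4, -6, -2, 7, -6; Σd² = 162
ρ = 1 − 6Σd² / [n(n²−1)] = 1 − 6×162 / (8×63) = 1 − 972/504 ≈ -0.929

-0.929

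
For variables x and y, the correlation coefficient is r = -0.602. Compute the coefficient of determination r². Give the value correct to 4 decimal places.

r² = (-0.602)² = 0.3624

0.3624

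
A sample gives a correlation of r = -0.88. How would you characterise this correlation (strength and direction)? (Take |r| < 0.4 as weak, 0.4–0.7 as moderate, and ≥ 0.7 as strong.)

r = -0.88 < 0 so the relationship is negative.
|r| = 0.88, which falls in the strong range.

strong negative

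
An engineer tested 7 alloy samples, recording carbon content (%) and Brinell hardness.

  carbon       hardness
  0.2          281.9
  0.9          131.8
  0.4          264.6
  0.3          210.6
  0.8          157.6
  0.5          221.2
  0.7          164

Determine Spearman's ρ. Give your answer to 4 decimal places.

Rank carbon: 1, 7, 3, 2, 6, 4, 5
Rank hardness: 7, 1, 6, 4, 2, 5, 3
d = rank(carbon) − rank(hardness): -6, 6, -3, -2, 4, -1, 2; Σd² = 106
ρ = 1 − 6Σd² / [n(n²−1)] = 1 − 6×106 / (7×48) = 1 − 636/336 ≈ -0.8929

-0.8929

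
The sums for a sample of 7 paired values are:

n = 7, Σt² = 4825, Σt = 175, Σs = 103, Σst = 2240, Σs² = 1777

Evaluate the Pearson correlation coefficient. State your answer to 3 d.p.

r = (nΣst − ΣsΣt) / √[(nΣs² − (Σs)²)(nΣt² − (Σt)²)]
Numerator: 7×2240 − 103×175 = -2345
Denominator: √[(12439 − 10609)(33775 − 30625)] = √[1830 × 3150] = 2400.9373
r = -2345 / 2400.9373 ≈ -0.977

-0.977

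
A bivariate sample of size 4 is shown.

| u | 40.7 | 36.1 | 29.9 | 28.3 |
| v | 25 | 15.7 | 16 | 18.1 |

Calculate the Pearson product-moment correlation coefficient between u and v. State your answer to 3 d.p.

0.677

n = 4, Σu = 135, Σv = 74.8, Σu² = 4654.6, Σv² = 1455.1, Σuv = 2574.9
nΣuv − ΣuΣv = 10299.6 − 10098 = 201.6
nΣu² − (Σu)² = 18618.4 − 18225 = 393.4; nΣv² − (Σv)² = 5820.4 − 5595.04 = 225.36
r = 201.6 / √(393.4 × 225.36) = 201.6 / 297.7526 ≈ 0.677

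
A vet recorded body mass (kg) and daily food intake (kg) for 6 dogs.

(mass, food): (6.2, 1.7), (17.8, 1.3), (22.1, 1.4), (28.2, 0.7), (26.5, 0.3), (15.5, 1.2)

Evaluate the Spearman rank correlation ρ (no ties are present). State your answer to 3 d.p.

Rank mass: 1, 3, 4, 6, 5, 2
Rank food: 6, 4, 5, 2, 1, 3
d = rank(mass) − rank(food): -5, -1, -1, 4, 4, -1; Σd² = 60
ρ = 1 − 6Σd² / [n(n²−1)] = 1 − 6×60 / (6×35) = 1 − 360/210 ≈ -0.714

-0.714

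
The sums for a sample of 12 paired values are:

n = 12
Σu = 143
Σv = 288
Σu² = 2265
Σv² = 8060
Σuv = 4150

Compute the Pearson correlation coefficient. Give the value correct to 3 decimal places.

0.895

r = (nΣuv − ΣuΣv) / √[(nΣu² − (Σu)²)(nΣv² − (Σv)²)]
Numerator: 12×4150 − 143×288 = 8616
Denominator: √[(27180 − 20449)(96720 − 82944)] = √[6731 × 13776] = 9629.4473
r = 8616 / 9629.4473 ≈ 0.895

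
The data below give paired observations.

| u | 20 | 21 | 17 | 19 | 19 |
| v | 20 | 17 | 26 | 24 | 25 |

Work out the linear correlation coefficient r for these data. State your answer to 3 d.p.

-0.909

n = 5, Σu = 96, Σv = 112, Σu² = 1852, Σv² = 2566, Σuv = 2130
nΣuv − ΣuΣv = 10650 − 10752 = -102
nΣu² − (Σu)² = 9260 − 9216 = 44; nΣv² − (Σv)² = 12830 − 12544 = 286
r = -102 / √(44 × 286) = -102 / 112.1784 ≈ -0.909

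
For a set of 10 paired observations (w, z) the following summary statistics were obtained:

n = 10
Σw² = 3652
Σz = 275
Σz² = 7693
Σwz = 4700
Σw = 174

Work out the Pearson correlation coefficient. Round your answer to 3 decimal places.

-0.298

r = (nΣwz − ΣwΣz) / √[(nΣw² − (Σw)²)(nΣz² − (Σz)²)]
Numerator: 10×4700 − 174×275 = -850
Denominator: √[(36520 − 30276)(76930 − 75625)] = √[6244 × 1305] = 2854.5437
r = -850 / 2854.5437 ≈ -0.298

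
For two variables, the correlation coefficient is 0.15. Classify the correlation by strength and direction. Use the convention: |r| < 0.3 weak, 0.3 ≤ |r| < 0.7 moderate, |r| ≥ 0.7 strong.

weak positive

r = 0.15 > 0 so the relationship is positive.
|r| = 0.15, which falls in the weak range.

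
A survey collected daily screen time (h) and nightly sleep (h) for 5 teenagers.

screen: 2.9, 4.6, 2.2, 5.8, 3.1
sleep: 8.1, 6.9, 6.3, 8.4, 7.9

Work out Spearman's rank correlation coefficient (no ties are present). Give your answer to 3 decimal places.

Rank screen: 2, 4, 1, 5, 3
Rank sleep: 4, 2, 1, 5, 3
d = rank(screen) − rank(sleep): -2, 2, 0, 0, 0; Σd² = 8
ρ = 1 − 6Σd² / [n(n²−1)] = 1 − 6×8 / (5×24) = 1 − 48/120 ≈ 0.600

0.600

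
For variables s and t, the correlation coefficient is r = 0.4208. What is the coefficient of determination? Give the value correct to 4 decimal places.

r² = (0.4208)² = 0.1771

0.1771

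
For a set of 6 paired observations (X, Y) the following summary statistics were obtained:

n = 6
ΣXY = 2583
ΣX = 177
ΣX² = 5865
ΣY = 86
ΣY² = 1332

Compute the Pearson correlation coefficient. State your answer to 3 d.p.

r = (nΣXY − ΣXΣY) / √[(nΣX² − (ΣX)²)(nΣY² − (ΣY)²)]
Numerator: 6×2583 − 177×86 = 276
Denominator: √[(35190 − 31329)(7992 − 7396)] = √[3861 × 596] = 1516.9562
r = 276 / 1516.9562 ≈ 0.182

0.182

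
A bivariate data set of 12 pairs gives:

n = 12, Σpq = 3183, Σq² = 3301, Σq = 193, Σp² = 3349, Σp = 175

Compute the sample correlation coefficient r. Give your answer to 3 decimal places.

r = (nΣpq − ΣpΣq) / √[(nΣp² − (Σp)²)(nΣq² − (Σq)²)]
Numerator: 12×3183 − 175×193 = 4421
Denominator: √[(40188 − 30625)(39612 − 37249)] = √[9563 × 2363] = 4753.6690
r = 4421 / 4753.6690 ≈ 0.930

0.930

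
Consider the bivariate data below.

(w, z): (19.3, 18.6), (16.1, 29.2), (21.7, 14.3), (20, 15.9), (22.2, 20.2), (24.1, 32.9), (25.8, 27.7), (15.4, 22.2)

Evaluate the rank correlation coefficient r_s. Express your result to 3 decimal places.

Rank w: 3, 2, 5, 4, 6, 7, 8, 1
Rank z: 3, 7, 1, 2, 4, 8, 6, 5
d = rank(w) − rank(z): 0, -5, 4, 2, 2, -1, 2, -4; Σd² = 70
ρ = 1 − 6Σd² / [n(n²−1)] = 1 − 6×70 / (8×63) = 1 − 420/504 ≈ 0.167

0.167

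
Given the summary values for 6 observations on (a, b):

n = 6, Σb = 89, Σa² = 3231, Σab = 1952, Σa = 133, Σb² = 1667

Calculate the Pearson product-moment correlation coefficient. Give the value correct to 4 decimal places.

r = (nΣab − ΣaΣb) / √[(nΣa² − (Σa)²)(nΣb² − (Σb)²)]
Numerator: 6×1952 − 133×89 = -125
Denominator: √[(19386 − 17689)(10002 − 7921)] = √[1697 × 2081] = 1879.2171
r = -125 / 1879.2171 ≈ -0.0665

-0.0665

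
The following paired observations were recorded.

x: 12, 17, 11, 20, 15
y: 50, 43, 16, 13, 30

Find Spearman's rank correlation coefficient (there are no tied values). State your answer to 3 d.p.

-0.300

Rank x: 2, 4, 1, 5, 3
Rank y: 5, 4, 2, 1, 3
d = rank(x) − rank(y): -3, 0, -1, 4, 0; Σd² = 26
ρ = 1 − 6Σd² / [n(n²−1)] = 1 − 6×26 / (5×24) = 1 − 156/120 ≈ -0.300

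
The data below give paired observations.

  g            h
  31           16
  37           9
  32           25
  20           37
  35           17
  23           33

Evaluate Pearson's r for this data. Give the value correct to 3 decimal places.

-0.939

n = 6, Σg = 178, Σh = 137, Σg² = 5508, Σh² = 3709, Σgh = 3723
nΣgh − ΣgΣh = 22338 − 24386 = -2048
nΣg² − (Σg)² = 33048 − 31684 = 1364; nΣh² − (Σh)² = 22254 − 18769 = 3485
r = -2048 / √(1364 × 3485) = -2048 / 2180.2615 ≈ -0.939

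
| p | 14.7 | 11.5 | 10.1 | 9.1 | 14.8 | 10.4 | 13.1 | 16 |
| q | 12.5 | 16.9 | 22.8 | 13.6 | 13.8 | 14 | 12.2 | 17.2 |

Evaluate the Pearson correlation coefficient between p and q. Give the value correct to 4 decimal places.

-0.2531

n = 8, Σp = 99.7, Σq = 123, Σp² = 1287.97, Σq² = 1977.78, Σpq = 1517
nΣpq − ΣpΣq = 12136 − 12263.1 = -127.1
nΣp² − (Σp)² = 10303.76 − 9940.09 = 363.67; nΣq² − (Σq)² = 15822.24 − 15129 = 693.24
r = -127.1 / √(363.67 × 693.24) = -127.1 / 502.1062 ≈ -0.2531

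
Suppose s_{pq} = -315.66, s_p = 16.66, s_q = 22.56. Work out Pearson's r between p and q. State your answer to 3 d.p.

r = Cov(p,q) / (s_p · s_q) = -315.66 / (16.66 × 22.56)
  = -315.66 / 375.8496 ≈ -0.840

-0.840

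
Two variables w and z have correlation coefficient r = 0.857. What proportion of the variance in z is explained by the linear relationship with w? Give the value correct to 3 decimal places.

0.734

r² = (0.857)² = 0.734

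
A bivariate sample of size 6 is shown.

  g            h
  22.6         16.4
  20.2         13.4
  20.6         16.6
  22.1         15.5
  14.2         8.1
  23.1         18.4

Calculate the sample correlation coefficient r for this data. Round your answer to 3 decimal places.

0.952

n = 6, Σg = 122.8, Σh = 88.4, Σg² = 2566.82, Σh² = 1368.5, Σgh = 1865.89
nΣgh − ΣgΣh = 11195.34 − 10855.52 = 339.82
nΣg² − (Σg)² = 15400.92 − 15079.84 = 321.08; nΣh² − (Σh)² = 8211 − 7814.56 = 396.44
r = 339.82 / √(321.08 × 396.44) = 339.82 / 356.7758 ≈ 0.952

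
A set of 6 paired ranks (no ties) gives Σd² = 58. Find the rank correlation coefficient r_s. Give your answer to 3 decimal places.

-0.657

ρ = 1 − 6Σd² / [n(n²−1)] = 1 − 6×58 / (6×35)
  = 1 − 348/210 = 1 − 1.6571 ≈ -0.657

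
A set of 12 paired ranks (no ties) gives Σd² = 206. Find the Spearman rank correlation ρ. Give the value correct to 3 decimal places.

ρ = 1 − 6Σd² / [n(n²−1)] = 1 − 6×206 / (12×143)
  = 1 − 1236/1716 = 1 − 0.7203 ≈ 0.280

0.280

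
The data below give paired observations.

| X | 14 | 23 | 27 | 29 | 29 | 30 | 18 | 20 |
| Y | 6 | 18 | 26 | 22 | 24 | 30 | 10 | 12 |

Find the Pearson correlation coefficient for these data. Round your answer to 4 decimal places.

n = 8, ΣX = 190, ΣY = 148, ΣX² = 4760, ΣY² = 3240, ΣXY = 3854
nΣXY − ΣXΣY = 30832 − 28120 = 2712
nΣX² − (ΣX)² = 38080 − 36100 = 1980; nΣY² − (ΣY)² = 25920 − 21904 = 4016
r = 2712 / √(1980 × 4016) = 2712 / 2819.8723 ≈ 0.9617

0.9617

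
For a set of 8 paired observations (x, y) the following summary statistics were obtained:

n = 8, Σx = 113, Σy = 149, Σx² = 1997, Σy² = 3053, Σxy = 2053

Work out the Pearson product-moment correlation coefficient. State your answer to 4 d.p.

r = (nΣxy − ΣxΣy) / √[(nΣx² − (Σx)²)(nΣy² − (Σy)²)]
Numerator: 8×2053 − 113×149 = -413
Denominator: √[(15976 − 12769)(24424 − 22201)] = √[3207 × 2223] = 2670.0489
r = -413 / 2670.0489 ≈ -0.1547

-0.1547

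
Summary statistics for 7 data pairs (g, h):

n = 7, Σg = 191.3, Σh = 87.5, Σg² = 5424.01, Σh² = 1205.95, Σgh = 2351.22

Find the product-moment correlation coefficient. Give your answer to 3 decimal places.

r = (nΣgh − ΣgΣh) / √[(nΣg² − (Σg)²)(nΣh² − (Σh)²)]
Numerator: 7×2351.22 − 191.3×87.5 = -280.21
Denominator: √[(37968.07 − 36595.69)(8441.65 − 7656.25)] = √[1372.38 × 785.4] = 1038.2039
r = -280.21 / 1038.2039 ≈ -0.270

-0.270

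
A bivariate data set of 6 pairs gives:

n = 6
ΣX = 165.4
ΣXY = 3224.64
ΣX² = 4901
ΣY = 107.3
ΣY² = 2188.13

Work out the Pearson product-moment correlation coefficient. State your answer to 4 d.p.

0.8797

r = (nΣXY − ΣXΣY) / √[(nΣX² − (ΣX)²)(nΣY² − (ΣY)²)]
Numerator: 6×3224.64 − 165.4×107.3 = 1600.42
Denominator: √[(29406 − 27357.16)(13128.78 − 11513.29)] = √[2048.84 × 1615.49] = 1819.3077
r = 1600.42 / 1819.3077 ≈ 0.8797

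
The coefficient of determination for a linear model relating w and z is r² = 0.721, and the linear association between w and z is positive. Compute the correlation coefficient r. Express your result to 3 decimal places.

0.849

|r| = √0.721 = 0.849
The association is positive, so r = 0.849.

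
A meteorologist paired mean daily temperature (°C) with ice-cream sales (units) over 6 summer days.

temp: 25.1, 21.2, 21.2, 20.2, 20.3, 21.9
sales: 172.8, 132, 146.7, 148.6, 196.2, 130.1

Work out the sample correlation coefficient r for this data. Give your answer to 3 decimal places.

n = 6, Σx = 129.9, Σy = 926.4, Σx² = 2828.63, Σy² = 146307.14, Σxy = 20079.49
nΣxy − ΣxΣy = 120476.94 − 120339.36 = 137.58
nΣx² − (Σx)² = 16971.78 − 16874.01 = 97.77; nΣy² − (Σy)² = 877842.84 − 858216.96 = 19625.88
r = 137.58 / √(97.77 × 19625.88) = 137.58 / 1385.2156 ≈ 0.099

0.099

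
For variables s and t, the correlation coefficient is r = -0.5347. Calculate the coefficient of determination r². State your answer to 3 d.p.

0.286

r² = (-0.5347)² = 0.286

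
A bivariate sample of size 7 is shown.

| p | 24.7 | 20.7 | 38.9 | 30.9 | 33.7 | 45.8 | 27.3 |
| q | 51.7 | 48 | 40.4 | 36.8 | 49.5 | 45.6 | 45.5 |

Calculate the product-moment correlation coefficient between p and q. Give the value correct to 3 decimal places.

n = 7, Σp = 222, Σq = 317.5, Σp² = 7485.22, Σq² = 14563.15, Σpq = 9978.05
nΣpq − ΣpΣq = 69846.35 − 70485 = -638.65
nΣp² − (Σp)² = 52396.54 − 49284 = 3112.54; nΣq² − (Σq)² = 101942.05 − 100806.25 = 1135.8
r = -638.65 / √(3112.54 × 1135.8) = -638.65 / 1880.2189 ≈ -0.340

-0.340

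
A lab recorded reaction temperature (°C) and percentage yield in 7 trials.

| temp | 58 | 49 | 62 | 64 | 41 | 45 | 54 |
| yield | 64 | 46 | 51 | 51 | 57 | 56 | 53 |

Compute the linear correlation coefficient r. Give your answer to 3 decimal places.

n = 7, Σx = 373, Σy = 378, Σx² = 20327, Σy² = 20608, Σxy = 20111
nΣxy − ΣxΣy = 140777 − 140994 = -217
nΣx² − (Σx)² = 142289 − 139129 = 3160; nΣy² − (Σy)² = 144256 − 142884 = 1372
r = -217 / √(3160 × 1372) = -217 / 2082.1912 ≈ -0.104

-0.104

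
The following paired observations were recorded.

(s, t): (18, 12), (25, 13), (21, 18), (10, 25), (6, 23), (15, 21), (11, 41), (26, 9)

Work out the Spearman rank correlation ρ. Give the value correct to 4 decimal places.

-0.8333

Rank s: 5, 7, 6, 2, 1, 4, 3, 8
Rank t: 2, 3, 4, 7, 6, 5, 8, 1
d = rank(s) − rank(t): 3, 4, 2, -5, -5, -1, -5, 7; Σd² = 154
ρ = 1 − 6Σd² / [n(n²−1)] = 1 − 6×154 / (8×63) = 1 − 924/504 ≈ -0.8333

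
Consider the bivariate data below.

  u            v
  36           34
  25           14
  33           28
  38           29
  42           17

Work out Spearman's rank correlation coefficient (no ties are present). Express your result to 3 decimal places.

0.300

Rank u: 3, 1, 2, 4, 5
Rank v: 5, 1, 3, 4, 2
d = rank(u) − rank(v): -2, 0, -1, 0, 3; Σd² = 14
ρ = 1 − 6Σd² / [n(n²−1)] = 1 − 6×14 / (5×24) = 1 − 84/120 ≈ 0.300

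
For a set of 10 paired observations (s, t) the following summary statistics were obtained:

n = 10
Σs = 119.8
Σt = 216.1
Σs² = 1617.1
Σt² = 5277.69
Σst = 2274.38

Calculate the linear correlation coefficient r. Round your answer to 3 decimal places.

-0.946

r = (nΣst − ΣsΣt) / √[(nΣs² − (Σs)²)(nΣt² − (Σt)²)]
Numerator: 10×2274.38 − 119.8×216.1 = -3144.98
Denominator: √[(16171 − 14352.04)(52776.9 − 46699.21)] = √[1818.96 × 6077.69] = 3324.9173
r = -3144.98 / 3324.9173 ≈ -0.946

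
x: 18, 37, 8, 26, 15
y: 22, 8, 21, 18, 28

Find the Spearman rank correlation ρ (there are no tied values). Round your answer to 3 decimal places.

-0.700

Rank x: 3, 5, 1, 4, 2
Rank y: 4, 1, 3, 2, 5
d = rank(x) − rank(y): -1, 4, -2, 2, -3; Σd² = 34
ρ = 1 − 6Σd² / [n(n²−1)] = 1 − 6×34 / (5×24) = 1 − 204/120 ≈ -0.700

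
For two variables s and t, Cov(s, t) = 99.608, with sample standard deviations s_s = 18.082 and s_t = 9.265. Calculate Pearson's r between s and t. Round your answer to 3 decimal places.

0.595

r = Cov(s,t) / (s_s · s_t) = 99.608 / (18.082 × 9.265)
  = 99.608 / 167.5297 ≈ 0.595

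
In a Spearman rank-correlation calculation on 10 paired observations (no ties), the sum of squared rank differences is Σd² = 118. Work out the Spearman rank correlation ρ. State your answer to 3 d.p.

0.285

ρ = 1 − 6Σd² / [n(n²−1)] = 1 − 6×118 / (10×99)
  = 1 − 708/990 = 1 − 0.7152 ≈ 0.285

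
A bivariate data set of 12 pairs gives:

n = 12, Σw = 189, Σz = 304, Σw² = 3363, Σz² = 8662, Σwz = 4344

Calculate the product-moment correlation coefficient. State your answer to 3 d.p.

r = (nΣwz − ΣwΣz) / √[(nΣw² − (Σw)²)(nΣz² − (Σz)²)]
Numerator: 12×4344 − 189×304 = -5328
Denominator: √[(40356 − 35721)(103944 − 92416)] = √[4635 × 11528] = 7309.7387
r = -5328 / 7309.7387 ≈ -0.729

-0.729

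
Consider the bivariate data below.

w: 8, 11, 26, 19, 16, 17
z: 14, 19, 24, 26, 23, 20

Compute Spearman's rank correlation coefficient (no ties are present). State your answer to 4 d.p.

0.8857

Rank w: 1, 2, 6, 5, 3, 4
Rank z: 1, 2, 5, 6, 4, 3
d = rank(w) − rank(z): 0, 0, 1, -1, -1, 1; Σd² = 4
ρ = 1 − 6Σd² / [n(n²−1)] = 1 − 6×4 / (6×35) = 1 − 24/210 ≈ 0.8857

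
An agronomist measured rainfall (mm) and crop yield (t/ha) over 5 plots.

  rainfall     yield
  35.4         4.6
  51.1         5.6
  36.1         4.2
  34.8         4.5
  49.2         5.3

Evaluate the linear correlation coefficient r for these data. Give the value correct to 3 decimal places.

0.950

n = 5, Σx = 206.6, Σy = 24.2, Σx² = 8799.26, Σy² = 118.5, Σxy = 1017.98
nΣxy − ΣxΣy = 5089.9 − 4999.72 = 90.18
nΣx² − (Σx)² = 43996.3 − 42683.56 = 1312.74; nΣy² − (Σy)² = 592.5 − 585.64 = 6.86
r = 90.18 / √(1312.74 × 6.86) = 90.18 / 94.8968 ≈ 0.950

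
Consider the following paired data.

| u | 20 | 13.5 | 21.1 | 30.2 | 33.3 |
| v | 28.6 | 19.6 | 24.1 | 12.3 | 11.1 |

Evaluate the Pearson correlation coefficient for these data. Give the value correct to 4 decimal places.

-0.7208

n = 5, Σu = 118.1, Σv = 95.7, Σu² = 3048.39, Σv² = 2057.43, Σuv = 2086.2
nΣuv − ΣuΣv = 10431 − 11302.17 = -871.17
nΣu² − (Σu)² = 15241.95 − 13947.61 = 1294.34; nΣv² − (Σv)² = 10287.15 − 9158.49 = 1128.66
r = -871.17 / √(1294.34 × 1128.66) = -871.17 / 1208.6645 ≈ -0.7208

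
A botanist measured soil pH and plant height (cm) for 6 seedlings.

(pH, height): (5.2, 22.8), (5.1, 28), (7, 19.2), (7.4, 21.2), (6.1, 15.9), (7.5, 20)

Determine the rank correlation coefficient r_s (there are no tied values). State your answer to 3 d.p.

Rank pH: 2, 1, 4, 5, 3, 6
Rank height: 5, 6, 2, 4, 1, 3
d = rank(pH) − rank(height): -3, -5, 2, 1, 2, 3; Σd² = 52
ρ = 1 − 6Σd² / [n(n²−1)] = 1 − 6×52 / (6×35) = 1 − 312/210 ≈ -0.486

-0.486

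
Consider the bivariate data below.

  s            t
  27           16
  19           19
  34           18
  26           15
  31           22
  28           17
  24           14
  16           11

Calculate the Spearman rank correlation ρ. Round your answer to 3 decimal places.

0.595

Rank s: 5, 2, 8, 4, 7, 6, 3, 1
Rank t: 4, 7, 6, 3, 8, 5, 2, 1
d = rank(s) − rank(t): 1, -5, 2, 1, -1, 1, 1, 0; Σd² = 34
ρ = 1 − 6Σd² / [n(n²−1)] = 1 − 6×34 / (8×63) = 1 − 204/504 ≈ 0.595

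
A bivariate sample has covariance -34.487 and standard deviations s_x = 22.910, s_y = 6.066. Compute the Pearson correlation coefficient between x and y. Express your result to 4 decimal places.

r = Cov(x,y) / (s_x · s_y) = -34.487 / (22.910 × 6.066)
  = -34.487 / 138.9721 ≈ -0.2482

-0.2482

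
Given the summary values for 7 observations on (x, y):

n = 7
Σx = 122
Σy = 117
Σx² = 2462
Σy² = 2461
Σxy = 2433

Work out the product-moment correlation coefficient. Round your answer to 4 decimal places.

0.9561

r = (nΣxy − ΣxΣy) / √[(nΣx² − (Σx)²)(nΣy² − (Σy)²)]
Numerator: 7×2433 − 122×117 = 2757
Denominator: √[(17234 − 14884)(17227 − 13689)] = √[2350 × 3538] = 2883.4528
r = 2757 / 2883.4528 ≈ 0.9561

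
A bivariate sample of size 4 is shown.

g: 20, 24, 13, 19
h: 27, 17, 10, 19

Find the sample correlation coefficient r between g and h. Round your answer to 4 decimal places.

n = 4, Σg = 76, Σh = 73, Σg² = 1506, Σh² = 1479, Σgh = 1439
nΣgh − ΣgΣh = 5756 − 5548 = 208
nΣg² − (Σg)² = 6024 − 5776 = 248; nΣh² − (Σh)² = 5916 − 5329 = 587
r = 208 / √(248 × 587) = 208 / 381.5442 ≈ 0.5452

0.5452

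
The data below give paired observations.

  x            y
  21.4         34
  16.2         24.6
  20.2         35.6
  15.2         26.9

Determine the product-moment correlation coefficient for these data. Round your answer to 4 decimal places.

n = 4, Σx = 73, Σy = 121.1, Σx² = 1359.48, Σy² = 3752.13, Σxy = 2254.12
nΣxy − ΣxΣy = 9016.48 − 8840.3 = 176.18
nΣx² − (Σx)² = 5437.92 − 5329 = 108.92; nΣy² − (Σy)² = 15008.52 − 14665.21 = 343.31
r = 176.18 / √(108.92 × 343.31) = 176.18 / 193.3735 ≈ 0.9111

0.9111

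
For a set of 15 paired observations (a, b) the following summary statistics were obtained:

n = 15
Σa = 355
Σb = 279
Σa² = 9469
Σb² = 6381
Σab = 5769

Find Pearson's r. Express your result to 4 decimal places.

-0.7395

r = (nΣab − ΣaΣb) / √[(nΣa² − (Σa)²)(nΣb² − (Σb)²)]
Numerator: 15×5769 − 355×279 = -12510
Denominator: √[(142035 − 126025)(95715 − 77841)] = √[16010 × 17874] = 16916.3453
r = -12510 / 16916.3453 ≈ -0.7395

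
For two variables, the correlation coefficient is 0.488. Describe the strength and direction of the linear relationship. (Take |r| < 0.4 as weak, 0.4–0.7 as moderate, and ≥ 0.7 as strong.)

r = 0.488 > 0 so the relationship is positive.
|r| = 0.488, which falls in the moderate range.

moderate positive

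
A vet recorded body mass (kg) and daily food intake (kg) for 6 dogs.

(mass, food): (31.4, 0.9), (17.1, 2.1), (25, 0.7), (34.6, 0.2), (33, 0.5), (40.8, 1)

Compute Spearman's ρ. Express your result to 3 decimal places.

-0.371

Rank mass: 3, 1, 2, 5, 4, 6
Rank food: 4, 6, 3, 1, 2, 5
d = rank(mass) − rank(food): -1, -5, -1, 4, 2, 1; Σd² = 48
ρ = 1 − 6Σd² / [n(n²−1)] = 1 − 6×48 / (6×35) = 1 − 288/210 ≈ -0.371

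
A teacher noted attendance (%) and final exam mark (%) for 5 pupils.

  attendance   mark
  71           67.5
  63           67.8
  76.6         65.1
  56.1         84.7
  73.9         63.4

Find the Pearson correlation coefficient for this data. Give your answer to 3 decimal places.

n = 5, Σx = 340.6, Σy = 348.5, Σx² = 23485.98, Σy² = 24584.75, Σxy = 23487.49
nΣxy − ΣxΣy = 117437.45 − 118699.1 = -1261.65
nΣx² − (Σx)² = 117429.9 − 116008.36 = 1421.54; nΣy² − (Σy)² = 122923.75 − 121452.25 = 1471.5
r = -1261.65 / √(1421.54 × 1471.5) = -1261.65 / 1446.3043 ≈ -0.872

-0.872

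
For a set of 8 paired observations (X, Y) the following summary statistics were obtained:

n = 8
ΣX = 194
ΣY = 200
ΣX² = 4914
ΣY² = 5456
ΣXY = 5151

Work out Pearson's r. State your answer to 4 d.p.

0.9738

r = (nΣXY − ΣXΣY) / √[(nΣX² − (ΣX)²)(nΣY² − (ΣY)²)]
Numerator: 8×5151 − 194×200 = 2408
Denominator: √[(39312 − 37636)(43648 − 40000)] = √[1676 × 3648] = 2472.6601
r = 2408 / 2472.6601 ≈ 0.9738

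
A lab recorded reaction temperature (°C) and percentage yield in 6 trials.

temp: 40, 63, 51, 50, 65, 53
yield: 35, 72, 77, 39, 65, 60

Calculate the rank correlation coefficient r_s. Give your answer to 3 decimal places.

Rank temp: 1, 5, 3, 2, 6, 4
Rank yield: 1, 5, 6, 2, 4, 3
d = rank(temp) − rank(yield): 0, 0, -3, 0, 2, 1; Σd² = 14
ρ = 1 − 6Σd² / [n(n²−1)] = 1 − 6×14 / (6×35) = 1 − 84/210 ≈ 0.600

0.600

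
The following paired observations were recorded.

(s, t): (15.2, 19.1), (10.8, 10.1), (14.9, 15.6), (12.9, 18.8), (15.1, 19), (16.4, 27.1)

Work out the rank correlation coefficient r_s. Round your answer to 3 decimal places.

Rank s: 5, 1, 3, 2, 4, 6
Rank t: 5, 1, 2, 3, 4, 6
d = rank(s) − rank(t): 0, 0, 1, -1, 0, 0; Σd² = 2
ρ = 1 − 6Σd² / [n(n²−1)] = 1 − 6×2 / (6×35) = 1 − 12/210 ≈ 0.943

0.943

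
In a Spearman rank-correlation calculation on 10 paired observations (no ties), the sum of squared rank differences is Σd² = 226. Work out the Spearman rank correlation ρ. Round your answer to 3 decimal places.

ρ = 1 − 6Σd² / [n(n²−1)] = 1 − 6×226 / (10×99)
  = 1 − 1356/990 = 1 − 1.3697 ≈ -0.370

-0.370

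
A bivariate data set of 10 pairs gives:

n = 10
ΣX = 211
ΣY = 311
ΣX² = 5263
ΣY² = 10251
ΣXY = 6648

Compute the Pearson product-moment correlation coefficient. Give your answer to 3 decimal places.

r = (nΣXY − ΣXΣY) / √[(nΣX² − (ΣX)²)(nΣY² − (ΣY)²)]
Numerator: 10×6648 − 211×311 = 859
Denominator: √[(52630 − 44521)(102510 − 96721)] = √[8109 × 5789] = 6851.4963
r = 859 / 6851.4963 ≈ 0.125

0.125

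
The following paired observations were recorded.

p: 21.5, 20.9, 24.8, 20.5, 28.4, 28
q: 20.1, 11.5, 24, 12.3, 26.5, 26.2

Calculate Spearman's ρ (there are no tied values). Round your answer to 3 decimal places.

0.943

Rank p: 3, 2, 4, 1, 6, 5
Rank q: 3, 1, 4, 2, 6, 5
d = rank(p) − rank(q): 0, 1, 0, -1, 0, 0; Σd² = 2
ρ = 1 − 6Σd² / [n(n²−1)] = 1 − 6×2 / (6×35) = 1 − 12/210 ≈ 0.943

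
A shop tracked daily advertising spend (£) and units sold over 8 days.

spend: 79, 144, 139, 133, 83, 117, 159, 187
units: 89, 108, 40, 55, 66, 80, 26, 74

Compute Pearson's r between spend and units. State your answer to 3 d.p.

-0.256

n = 8, Σx = 1041, Σy = 538, Σx² = 144815, Σy² = 41118, Σxy = 68268
nΣxy − ΣxΣy = 546144 − 560058 = -13914
nΣx² − (Σx)² = 1158520 − 1083681 = 74839; nΣy² − (Σy)² = 328944 − 289444 = 39500
r = -13914 / √(74839 × 39500) = -13914 / 54370.4010 ≈ -0.256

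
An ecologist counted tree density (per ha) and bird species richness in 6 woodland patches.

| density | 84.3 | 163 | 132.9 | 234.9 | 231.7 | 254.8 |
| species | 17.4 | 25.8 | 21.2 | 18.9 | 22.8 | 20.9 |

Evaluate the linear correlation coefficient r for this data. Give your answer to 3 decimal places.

0.221

n = 6, Σx = 1101.6, Σy = 127, Σx² = 225123.84, Σy² = 2731.7, Σxy = 23537.39
nΣxy − ΣxΣy = 141224.34 − 139903.2 = 1321.14
nΣx² − (Σx)² = 1350743.04 − 1213522.56 = 137220.48; nΣy² − (Σy)² = 16390.2 − 16129 = 261.2
r = 1321.14 / √(137220.48 × 261.2) = 1321.14 / 5986.8180 ≈ 0.221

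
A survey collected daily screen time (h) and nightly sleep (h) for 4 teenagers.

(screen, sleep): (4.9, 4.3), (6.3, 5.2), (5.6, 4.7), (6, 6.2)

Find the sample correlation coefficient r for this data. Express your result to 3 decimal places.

0.718

n = 4, Σx = 22.8, Σy = 20.4, Σx² = 131.06, Σy² = 106.06, Σxy = 117.35
nΣxy − ΣxΣy = 469.4 − 465.12 = 4.28
nΣx² − (Σx)² = 524.24 − 519.84 = 4.4; nΣy² − (Σy)² = 424.24 − 416.16 = 8.08
r = 4.28 / √(4.4 × 8.08) = 4.28 / 5.9625 ≈ 0.718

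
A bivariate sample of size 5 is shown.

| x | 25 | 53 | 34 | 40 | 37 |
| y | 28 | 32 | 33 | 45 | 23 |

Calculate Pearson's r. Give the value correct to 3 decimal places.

n = 5, Σx = 189, Σy = 161, Σx² = 7559, Σy² = 5451, Σxy = 6169
nΣxy − ΣxΣy = 30845 − 30429 = 416
nΣx² − (Σx)² = 37795 − 35721 = 2074; nΣy² − (Σy)² = 27255 − 25921 = 1334
r = 416 / √(2074 × 1334) = 416 / 1663.3448 ≈ 0.250

0.250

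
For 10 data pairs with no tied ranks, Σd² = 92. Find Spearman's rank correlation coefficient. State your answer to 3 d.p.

0.442

ρ = 1 − 6Σd² / [n(n²−1)] = 1 − 6×92 / (10×99)
  = 1 − 552/990 = 1 − 0.5576 ≈ 0.442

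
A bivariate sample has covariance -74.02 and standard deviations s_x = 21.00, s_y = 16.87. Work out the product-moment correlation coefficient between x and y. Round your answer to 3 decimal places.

r = Cov(x,y) / (s_x · s_y) = -74.02 / (21.00 × 16.87)
  = -74.02 / 354.2700 ≈ -0.209

-0.209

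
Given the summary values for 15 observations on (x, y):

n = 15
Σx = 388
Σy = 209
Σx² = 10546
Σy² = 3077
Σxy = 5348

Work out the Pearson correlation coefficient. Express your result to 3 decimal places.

-0.200

r = (nΣxy − ΣxΣy) / √[(nΣx² − (Σx)²)(nΣy² − (Σy)²)]
Numerator: 15×5348 − 388×209 = -872
Denominator: √[(158190 − 150544)(46155 − 43681)] = √[7646 × 2474] = 4349.2763
r = -872 / 4349.2763 ≈ -0.200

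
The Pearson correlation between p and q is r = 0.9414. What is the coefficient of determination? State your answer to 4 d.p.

0.8862

r² = (0.9414)² = 0.8862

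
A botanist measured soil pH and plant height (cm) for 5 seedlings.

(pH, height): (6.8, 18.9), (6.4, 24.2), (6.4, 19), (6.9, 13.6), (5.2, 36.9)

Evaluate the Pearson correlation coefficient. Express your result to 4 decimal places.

n = 5, Σx = 31.7, Σy = 112.6, Σx² = 202.81, Σy² = 2850.42, Σxy = 690.72
nΣxy − ΣxΣy = 3453.6 − 3569.42 = -115.82
nΣx² − (Σx)² = 1014.05 − 1004.89 = 9.16; nΣy² − (Σy)² = 14252.1 − 12678.76 = 1573.34
r = -115.82 / √(9.16 × 1573.34) = -115.82 / 120.0491 ≈ -0.9648

-0.9648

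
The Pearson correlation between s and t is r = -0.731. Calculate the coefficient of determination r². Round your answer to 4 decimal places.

0.5344

r² = (-0.731)² = 0.5344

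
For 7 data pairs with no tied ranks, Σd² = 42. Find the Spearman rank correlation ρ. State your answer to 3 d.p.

ρ = 1 − 6Σd² / [n(n²−1)] = 1 − 6×42 / (7×48)
  = 1 − 252/336 = 1 − 0.7500 ≈ 0.250

0.250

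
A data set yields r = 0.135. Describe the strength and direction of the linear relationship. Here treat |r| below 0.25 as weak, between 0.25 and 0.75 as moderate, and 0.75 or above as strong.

weak positive

r = 0.135 > 0 so the relationship is positive.
|r| = 0.135, which falls in the weak range.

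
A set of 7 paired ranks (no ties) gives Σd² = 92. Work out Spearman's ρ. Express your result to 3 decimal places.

-0.643

ρ = 1 − 6Σd² / [n(n²−1)] = 1 − 6×92 / (7×48)
  = 1 − 552/336 = 1 − 1.6429 ≈ -0.643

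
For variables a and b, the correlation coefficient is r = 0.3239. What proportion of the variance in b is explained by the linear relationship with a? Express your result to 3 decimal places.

0.105

r² = (0.3239)² = 0.105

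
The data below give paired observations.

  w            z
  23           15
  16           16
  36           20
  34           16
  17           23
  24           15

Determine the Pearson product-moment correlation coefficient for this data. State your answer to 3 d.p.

n = 6, Σw = 150, Σz = 105, Σw² = 4102, Σz² = 1891, Σwz = 2616
nΣwz − ΣwΣz = 15696 − 15750 = -54
nΣw² − (Σw)² = 24612 − 22500 = 2112; nΣz² − (Σz)² = 11346 − 11025 = 321
r = -54 / √(2112 × 321) = -54 / 823.3784 ≈ -0.066

-0.066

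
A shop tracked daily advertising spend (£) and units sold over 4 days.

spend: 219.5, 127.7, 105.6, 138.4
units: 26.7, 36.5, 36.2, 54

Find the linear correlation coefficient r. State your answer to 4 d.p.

n = 4, Σx = 591.2, Σy = 153.4, Σx² = 94793.46, Σy² = 6271.58, Σxy = 21818.02
nΣxy − ΣxΣy = 87272.08 − 90690.08 = -3418
nΣx² − (Σx)² = 379173.84 − 349517.44 = 29656.4; nΣy² − (Σy)² = 25086.32 − 23531.56 = 1554.76
r = -3418 / √(29656.4 × 1554.76) = -3418 / 6790.3302 ≈ -0.5034

-0.5034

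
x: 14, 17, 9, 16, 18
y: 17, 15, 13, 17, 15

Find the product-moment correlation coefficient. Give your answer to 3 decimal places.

n = 5, Σx = 74, Σy = 77, Σx² = 1146, Σy² = 1197, Σxy = 1152
nΣxy − ΣxΣy = 5760 − 5698 = 62
nΣx² − (Σx)² = 5730 − 5476 = 254; nΣy² − (Σy)² = 5985 − 5929 = 56
r = 62 / √(254 × 56) = 62 / 119.2644 ≈ 0.520

0.520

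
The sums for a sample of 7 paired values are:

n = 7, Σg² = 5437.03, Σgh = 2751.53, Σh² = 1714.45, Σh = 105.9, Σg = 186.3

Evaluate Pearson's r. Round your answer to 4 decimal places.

-0.2886

r = (nΣgh − ΣgΣh) / √[(nΣg² − (Σg)²)(nΣh² − (Σh)²)]
Numerator: 7×2751.53 − 186.3×105.9 = -468.46
Denominator: √[(38059.21 − 34707.69)(12001.15 − 11214.81)] = √[3351.52 × 786.34] = 1623.4021
r = -468.46 / 1623.4021 ≈ -0.2886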